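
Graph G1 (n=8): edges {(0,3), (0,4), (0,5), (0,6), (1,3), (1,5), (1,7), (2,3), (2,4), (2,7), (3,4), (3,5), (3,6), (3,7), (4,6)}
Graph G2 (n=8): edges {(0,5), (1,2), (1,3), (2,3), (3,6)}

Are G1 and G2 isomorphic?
No, not isomorphic

The graphs are NOT isomorphic.

Connected components of G1: 1 component(s) with vertex sets [[0, 1, 2, 3, 4, 5, 6, 7]], sizes [8].
Connected components of G2: 4 component(s) with vertex sets [[4], [7], [0, 5], [1, 2, 3, 6]], sizes [1, 1, 2, 4].
The number of connected components (and the multiset of component sizes) is an isomorphism invariant — an isomorphism maps each component of G1 bijectively onto a component of G2. Since G1 has 1 component(s) and G2 has 4, they cannot be isomorphic.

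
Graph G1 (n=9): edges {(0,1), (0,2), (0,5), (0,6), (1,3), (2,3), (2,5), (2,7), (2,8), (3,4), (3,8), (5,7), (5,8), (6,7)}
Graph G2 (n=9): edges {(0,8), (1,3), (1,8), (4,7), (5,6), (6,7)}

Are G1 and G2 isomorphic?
No, not isomorphic

The graphs are NOT isomorphic.

Connected components of G1: 1 component(s) with vertex sets [[0, 1, 2, 3, 4, 5, 6, 7, 8]], sizes [9].
Connected components of G2: 3 component(s) with vertex sets [[2], [0, 1, 3, 8], [4, 5, 6, 7]], sizes [1, 4, 4].
The number of connected components (and the multiset of component sizes) is an isomorphism invariant — an isomorphism maps each component of G1 bijectively onto a component of G2. Since G1 has 1 component(s) and G2 has 3, they cannot be isomorphic.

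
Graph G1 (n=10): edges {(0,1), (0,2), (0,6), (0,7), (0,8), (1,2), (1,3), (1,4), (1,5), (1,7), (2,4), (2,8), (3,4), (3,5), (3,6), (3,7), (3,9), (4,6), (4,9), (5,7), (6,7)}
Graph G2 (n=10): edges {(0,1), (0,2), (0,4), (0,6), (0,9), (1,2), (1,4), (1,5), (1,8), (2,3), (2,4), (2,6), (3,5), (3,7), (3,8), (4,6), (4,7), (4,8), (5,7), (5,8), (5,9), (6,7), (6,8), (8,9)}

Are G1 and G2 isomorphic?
No, not isomorphic

The graphs are NOT isomorphic.

Counting triangles (3-cliques): G1 has 13, G2 has 14.
Triangle count is an isomorphism invariant, so differing triangle counts rule out isomorphism.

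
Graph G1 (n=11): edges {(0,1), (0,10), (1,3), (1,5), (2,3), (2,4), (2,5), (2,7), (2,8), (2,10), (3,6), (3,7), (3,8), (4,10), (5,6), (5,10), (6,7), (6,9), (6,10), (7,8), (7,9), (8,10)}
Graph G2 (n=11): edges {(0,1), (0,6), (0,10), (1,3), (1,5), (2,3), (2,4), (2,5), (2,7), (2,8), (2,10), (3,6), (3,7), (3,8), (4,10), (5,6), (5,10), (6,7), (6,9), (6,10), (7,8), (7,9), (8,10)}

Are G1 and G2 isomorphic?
No, not isomorphic

The graphs are NOT isomorphic.

Counting edges: G1 has 22 edge(s); G2 has 23 edge(s).
Edge count is an isomorphism invariant (a bijection on vertices induces a bijection on edges), so differing edge counts rule out isomorphism.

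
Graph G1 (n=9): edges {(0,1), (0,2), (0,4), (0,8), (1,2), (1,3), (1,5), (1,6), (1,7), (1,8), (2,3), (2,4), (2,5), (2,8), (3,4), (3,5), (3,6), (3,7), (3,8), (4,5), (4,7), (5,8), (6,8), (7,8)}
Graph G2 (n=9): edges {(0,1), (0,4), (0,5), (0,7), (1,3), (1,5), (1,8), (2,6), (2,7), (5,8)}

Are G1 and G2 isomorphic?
No, not isomorphic

The graphs are NOT isomorphic.

Counting triangles (3-cliques): G1 has 24, G2 has 2.
Triangle count is an isomorphism invariant, so differing triangle counts rule out isomorphism.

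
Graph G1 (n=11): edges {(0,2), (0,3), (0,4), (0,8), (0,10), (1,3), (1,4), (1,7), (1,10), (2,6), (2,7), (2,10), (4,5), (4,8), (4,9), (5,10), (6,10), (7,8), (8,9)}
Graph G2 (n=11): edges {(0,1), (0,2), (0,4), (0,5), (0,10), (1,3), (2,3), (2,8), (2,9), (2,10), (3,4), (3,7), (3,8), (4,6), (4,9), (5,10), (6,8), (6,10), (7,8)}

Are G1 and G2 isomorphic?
Yes, isomorphic

The graphs are isomorphic.
One valid mapping φ: V(G1) → V(G2): 0→2, 1→4, 2→10, 3→9, 4→3, 5→1, 6→5, 7→6, 8→8, 9→7, 10→0

Verify φ preserves adjacency — for each edge of G1, its image is an edge of G2:
  (0,2) → (φ(0),φ(2)) = (2,10) ∈ E(G2) ✓
  (0,3) → (φ(0),φ(3)) = (2,9) ∈ E(G2) ✓
  (0,4) → (φ(0),φ(4)) = (2,3) ∈ E(G2) ✓
  (0,8) → (φ(0),φ(8)) = (2,8) ∈ E(G2) ✓
  (0,10) → (φ(0),φ(10)) = (0,2) ∈ E(G2) ✓
  (1,3) → (φ(1),φ(3)) = (4,9) ∈ E(G2) ✓
  (1,4) → (φ(1),φ(4)) = (3,4) ∈ E(G2) ✓
  (1,7) → (φ(1),φ(7)) = (4,6) ∈ E(G2) ✓
  (1,10) → (φ(1),φ(10)) = (0,4) ∈ E(G2) ✓
  (2,6) → (φ(2),φ(6)) = (5,10) ∈ E(G2) ✓
  (2,7) → (φ(2),φ(7)) = (6,10) ∈ E(G2) ✓
  (2,10) → (φ(2),φ(10)) = (0,10) ∈ E(G2) ✓
  (4,5) → (φ(4),φ(5)) = (1,3) ∈ E(G2) ✓
  (4,8) → (φ(4),φ(8)) = (3,8) ∈ E(G2) ✓
  (4,9) → (φ(4),φ(9)) = (3,7) ∈ E(G2) ✓
  (5,10) → (φ(5),φ(10)) = (0,1) ∈ E(G2) ✓
  (6,10) → (φ(6),φ(10)) = (0,5) ∈ E(G2) ✓
  (7,8) → (φ(7),φ(8)) = (6,8) ∈ E(G2) ✓
  (8,9) → (φ(8),φ(9)) = (7,8) ∈ E(G2) ✓
All 19 edges of G1 map to edges of G2, and |E(G1)| = |E(G2)| = 19, so φ is a bijection on edges as well as vertices. Hence G1 ≅ G2.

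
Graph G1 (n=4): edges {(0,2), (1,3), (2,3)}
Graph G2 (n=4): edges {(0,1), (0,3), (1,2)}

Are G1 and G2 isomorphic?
Yes, isomorphic

The graphs are isomorphic.
One valid mapping φ: V(G1) → V(G2): 0→2, 1→3, 2→1, 3→0

Verify φ preserves adjacency — for each edge of G1, its image is an edge of G2:
  (0,2) → (φ(0),φ(2)) = (1,2) ∈ E(G2) ✓
  (1,3) → (φ(1),φ(3)) = (0,3) ∈ E(G2) ✓
  (2,3) → (φ(2),φ(3)) = (0,1) ∈ E(G2) ✓
All 3 edges of G1 map to edges of G2, and |E(G1)| = |E(G2)| = 3, so φ is a bijection on edges as well as vertices. Hence G1 ≅ G2.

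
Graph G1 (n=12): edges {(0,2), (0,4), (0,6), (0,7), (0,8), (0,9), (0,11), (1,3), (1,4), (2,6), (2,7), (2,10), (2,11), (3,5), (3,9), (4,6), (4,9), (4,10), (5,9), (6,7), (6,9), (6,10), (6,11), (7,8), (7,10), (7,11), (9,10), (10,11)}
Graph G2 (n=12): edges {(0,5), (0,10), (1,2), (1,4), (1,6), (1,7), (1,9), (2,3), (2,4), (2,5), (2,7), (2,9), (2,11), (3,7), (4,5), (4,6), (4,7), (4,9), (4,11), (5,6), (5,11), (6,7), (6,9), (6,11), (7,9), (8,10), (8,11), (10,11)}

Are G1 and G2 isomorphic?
Yes, isomorphic

The graphs are isomorphic.
One valid mapping φ: V(G1) → V(G2): 0→2, 1→0, 2→9, 3→10, 4→5, 5→8, 6→4, 7→7, 8→3, 9→11, 10→6, 11→1

Verify φ preserves adjacency — for each edge of G1, its image is an edge of G2:
  (0,2) → (φ(0),φ(2)) = (2,9) ∈ E(G2) ✓
  (0,4) → (φ(0),φ(4)) = (2,5) ∈ E(G2) ✓
  (0,6) → (φ(0),φ(6)) = (2,4) ∈ E(G2) ✓
  (0,7) → (φ(0),φ(7)) = (2,7) ∈ E(G2) ✓
  (0,8) → (φ(0),φ(8)) = (2,3) ∈ E(G2) ✓
  (0,9) → (φ(0),φ(9)) = (2,11) ∈ E(G2) ✓
  (0,11) → (φ(0),φ(11)) = (1,2) ∈ E(G2) ✓
  (1,3) → (φ(1),φ(3)) = (0,10) ∈ E(G2) ✓
  (1,4) → (φ(1),φ(4)) = (0,5) ∈ E(G2) ✓
  (2,6) → (φ(2),φ(6)) = (4,9) ∈ E(G2) ✓
  (2,7) → (φ(2),φ(7)) = (7,9) ∈ E(G2) ✓
  (2,10) → (φ(2),φ(10)) = (6,9) ∈ E(G2) ✓
  (2,11) → (φ(2),φ(11)) = (1,9) ∈ E(G2) ✓
  (3,5) → (φ(3),φ(5)) = (8,10) ∈ E(G2) ✓
  (3,9) → (φ(3),φ(9)) = (10,11) ∈ E(G2) ✓
  (4,6) → (φ(4),φ(6)) = (4,5) ∈ E(G2) ✓
  (4,9) → (φ(4),φ(9)) = (5,11) ∈ E(G2) ✓
  (4,10) → (φ(4),φ(10)) = (5,6) ∈ E(G2) ✓
  (5,9) → (φ(5),φ(9)) = (8,11) ∈ E(G2) ✓
  (6,7) → (φ(6),φ(7)) = (4,7) ∈ E(G2) ✓
  (6,9) → (φ(6),φ(9)) = (4,11) ∈ E(G2) ✓
  (6,10) → (φ(6),φ(10)) = (4,6) ∈ E(G2) ✓
  (6,11) → (φ(6),φ(11)) = (1,4) ∈ E(G2) ✓
  (7,8) → (φ(7),φ(8)) = (3,7) ∈ E(G2) ✓
  (7,10) → (φ(7),φ(10)) = (6,7) ∈ E(G2) ✓
  (7,11) → (φ(7),φ(11)) = (1,7) ∈ E(G2) ✓
  (9,10) → (φ(9),φ(10)) = (6,11) ∈ E(G2) ✓
  (10,11) → (φ(10),φ(11)) = (1,6) ∈ E(G2) ✓
All 28 edges of G1 map to edges of G2, and |E(G1)| = |E(G2)| = 28, so φ is a bijection on edges as well as vertices. Hence G1 ≅ G2.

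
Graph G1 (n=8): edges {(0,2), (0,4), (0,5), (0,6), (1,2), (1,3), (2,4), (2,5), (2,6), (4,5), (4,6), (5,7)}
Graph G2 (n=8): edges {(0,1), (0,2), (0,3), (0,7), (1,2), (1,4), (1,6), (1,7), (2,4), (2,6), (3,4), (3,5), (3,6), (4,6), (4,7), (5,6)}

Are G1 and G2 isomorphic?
No, not isomorphic

The graphs are NOT isomorphic.

Degrees in G1: deg(0)=4, deg(1)=2, deg(2)=5, deg(3)=1, deg(4)=4, deg(5)=4, deg(6)=3, deg(7)=1.
Sorted degree sequence of G1: [5, 4, 4, 4, 3, 2, 1, 1].
Degrees in G2: deg(0)=4, deg(1)=5, deg(2)=4, deg(3)=4, deg(4)=5, deg(5)=2, deg(6)=5, deg(7)=3.
Sorted degree sequence of G2: [5, 5, 5, 4, 4, 4, 3, 2].
The (sorted) degree sequence is an isomorphism invariant, so since G1 and G2 have different degree sequences they cannot be isomorphic.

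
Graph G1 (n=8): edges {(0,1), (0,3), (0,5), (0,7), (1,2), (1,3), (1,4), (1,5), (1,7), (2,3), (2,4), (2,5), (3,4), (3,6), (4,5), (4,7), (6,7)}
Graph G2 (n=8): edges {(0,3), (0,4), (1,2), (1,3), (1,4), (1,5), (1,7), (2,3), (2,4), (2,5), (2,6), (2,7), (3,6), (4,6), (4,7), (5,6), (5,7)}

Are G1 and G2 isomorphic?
Yes, isomorphic

The graphs are isomorphic.
One valid mapping φ: V(G1) → V(G2): 0→6, 1→2, 2→7, 3→4, 4→1, 5→5, 6→0, 7→3

Verify φ preserves adjacency — for each edge of G1, its image is an edge of G2:
  (0,1) → (φ(0),φ(1)) = (2,6) ∈ E(G2) ✓
  (0,3) → (φ(0),φ(3)) = (4,6) ∈ E(G2) ✓
  (0,5) → (φ(0),φ(5)) = (5,6) ∈ E(G2) ✓
  (0,7) → (φ(0),φ(7)) = (3,6) ∈ E(G2) ✓
  (1,2) → (φ(1),φ(2)) = (2,7) ∈ E(G2) ✓
  (1,3) → (φ(1),φ(3)) = (2,4) ∈ E(G2) ✓
  (1,4) → (φ(1),φ(4)) = (1,2) ∈ E(G2) ✓
  (1,5) → (φ(1),φ(5)) = (2,5) ∈ E(G2) ✓
  (1,7) → (φ(1),φ(7)) = (2,3) ∈ E(G2) ✓
  (2,3) → (φ(2),φ(3)) = (4,7) ∈ E(G2) ✓
  (2,4) → (φ(2),φ(4)) = (1,7) ∈ E(G2) ✓
  (2,5) → (φ(2),φ(5)) = (5,7) ∈ E(G2) ✓
  (3,4) → (φ(3),φ(4)) = (1,4) ∈ E(G2) ✓
  (3,6) → (φ(3),φ(6)) = (0,4) ∈ E(G2) ✓
  (4,5) → (φ(4),φ(5)) = (1,5) ∈ E(G2) ✓
  (4,7) → (φ(4),φ(7)) = (1,3) ∈ E(G2) ✓
  (6,7) → (φ(6),φ(7)) = (0,3) ∈ E(G2) ✓
All 17 edges of G1 map to edges of G2, and |E(G1)| = |E(G2)| = 17, so φ is a bijection on edges as well as vertices. Hence G1 ≅ G2.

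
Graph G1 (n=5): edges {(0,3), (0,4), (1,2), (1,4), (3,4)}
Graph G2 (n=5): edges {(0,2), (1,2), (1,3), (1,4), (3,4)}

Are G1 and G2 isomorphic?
Yes, isomorphic

The graphs are isomorphic.
One valid mapping φ: V(G1) → V(G2): 0→3, 1→2, 2→0, 3→4, 4→1

Verify φ preserves adjacency — for each edge of G1, its image is an edge of G2:
  (0,3) → (φ(0),φ(3)) = (3,4) ∈ E(G2) ✓
  (0,4) → (φ(0),φ(4)) = (1,3) ∈ E(G2) ✓
  (1,2) → (φ(1),φ(2)) = (0,2) ∈ E(G2) ✓
  (1,4) → (φ(1),φ(4)) = (1,2) ∈ E(G2) ✓
  (3,4) → (φ(3),φ(4)) = (1,4) ∈ E(G2) ✓
All 5 edges of G1 map to edges of G2, and |E(G1)| = |E(G2)| = 5, so φ is a bijection on edges as well as vertices. Hence G1 ≅ G2.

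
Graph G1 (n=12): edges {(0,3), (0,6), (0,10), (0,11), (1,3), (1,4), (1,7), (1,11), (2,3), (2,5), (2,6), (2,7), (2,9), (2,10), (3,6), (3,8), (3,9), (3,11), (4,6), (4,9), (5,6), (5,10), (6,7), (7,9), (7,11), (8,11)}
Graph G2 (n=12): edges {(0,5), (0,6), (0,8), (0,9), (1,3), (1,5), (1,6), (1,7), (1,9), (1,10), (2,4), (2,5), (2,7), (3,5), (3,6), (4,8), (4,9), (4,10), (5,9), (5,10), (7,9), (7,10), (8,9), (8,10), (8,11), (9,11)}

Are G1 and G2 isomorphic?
Yes, isomorphic

The graphs are isomorphic.
One valid mapping φ: V(G1) → V(G2): 0→0, 1→4, 2→1, 3→9, 4→2, 5→3, 6→5, 7→10, 8→11, 9→7, 10→6, 11→8

Verify φ preserves adjacency — for each edge of G1, its image is an edge of G2:
  (0,3) → (φ(0),φ(3)) = (0,9) ∈ E(G2) ✓
  (0,6) → (φ(0),φ(6)) = (0,5) ∈ E(G2) ✓
  (0,10) → (φ(0),φ(10)) = (0,6) ∈ E(G2) ✓
  (0,11) → (φ(0),φ(11)) = (0,8) ∈ E(G2) ✓
  (1,3) → (φ(1),φ(3)) = (4,9) ∈ E(G2) ✓
  (1,4) → (φ(1),φ(4)) = (2,4) ∈ E(G2) ✓
  (1,7) → (φ(1),φ(7)) = (4,10) ∈ E(G2) ✓
  (1,11) → (φ(1),φ(11)) = (4,8) ∈ E(G2) ✓
  (2,3) → (φ(2),φ(3)) = (1,9) ∈ E(G2) ✓
  (2,5) → (φ(2),φ(5)) = (1,3) ∈ E(G2) ✓
  (2,6) → (φ(2),φ(6)) = (1,5) ∈ E(G2) ✓
  (2,7) → (φ(2),φ(7)) = (1,10) ∈ E(G2) ✓
  (2,9) → (φ(2),φ(9)) = (1,7) ∈ E(G2) ✓
  (2,10) → (φ(2),φ(10)) = (1,6) ∈ E(G2) ✓
  (3,6) → (φ(3),φ(6)) = (5,9) ∈ E(G2) ✓
  (3,8) → (φ(3),φ(8)) = (9,11) ∈ E(G2) ✓
  (3,9) → (φ(3),φ(9)) = (7,9) ∈ E(G2) ✓
  (3,11) → (φ(3),φ(11)) = (8,9) ∈ E(G2) ✓
  (4,6) → (φ(4),φ(6)) = (2,5) ∈ E(G2) ✓
  (4,9) → (φ(4),φ(9)) = (2,7) ∈ E(G2) ✓
  (5,6) → (φ(5),φ(6)) = (3,5) ∈ E(G2) ✓
  (5,10) → (φ(5),φ(10)) = (3,6) ∈ E(G2) ✓
  (6,7) → (φ(6),φ(7)) = (5,10) ∈ E(G2) ✓
  (7,9) → (φ(7),φ(9)) = (7,10) ∈ E(G2) ✓
  (7,11) → (φ(7),φ(11)) = (8,10) ∈ E(G2) ✓
  (8,11) → (φ(8),φ(11)) = (8,11) ∈ E(G2) ✓
All 26 edges of G1 map to edges of G2, and |E(G1)| = |E(G2)| = 26, so φ is a bijection on edges as well as vertices. Hence G1 ≅ G2.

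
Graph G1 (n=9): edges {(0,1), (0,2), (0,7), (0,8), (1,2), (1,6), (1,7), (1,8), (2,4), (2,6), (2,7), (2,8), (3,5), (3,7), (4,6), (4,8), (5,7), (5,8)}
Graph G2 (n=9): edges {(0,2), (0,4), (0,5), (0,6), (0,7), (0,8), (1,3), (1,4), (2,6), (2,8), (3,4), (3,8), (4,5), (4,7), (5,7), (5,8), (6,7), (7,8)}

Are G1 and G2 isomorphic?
Yes, isomorphic

The graphs are isomorphic.
One valid mapping φ: V(G1) → V(G2): 0→5, 1→7, 2→0, 3→1, 4→2, 5→3, 6→6, 7→4, 8→8

Verify φ preserves adjacency — for each edge of G1, its image is an edge of G2:
  (0,1) → (φ(0),φ(1)) = (5,7) ∈ E(G2) ✓
  (0,2) → (φ(0),φ(2)) = (0,5) ∈ E(G2) ✓
  (0,7) → (φ(0),φ(7)) = (4,5) ∈ E(G2) ✓
  (0,8) → (φ(0),φ(8)) = (5,8) ∈ E(G2) ✓
  (1,2) → (φ(1),φ(2)) = (0,7) ∈ E(G2) ✓
  (1,6) → (φ(1),φ(6)) = (6,7) ∈ E(G2) ✓
  (1,7) → (φ(1),φ(7)) = (4,7) ∈ E(G2) ✓
  (1,8) → (φ(1),φ(8)) = (7,8) ∈ E(G2) ✓
  (2,4) → (φ(2),φ(4)) = (0,2) ∈ E(G2) ✓
  (2,6) → (φ(2),φ(6)) = (0,6) ∈ E(G2) ✓
  (2,7) → (φ(2),φ(7)) = (0,4) ∈ E(G2) ✓
  (2,8) → (φ(2),φ(8)) = (0,8) ∈ E(G2) ✓
  (3,5) → (φ(3),φ(5)) = (1,3) ∈ E(G2) ✓
  (3,7) → (φ(3),φ(7)) = (1,4) ∈ E(G2) ✓
  (4,6) → (φ(4),φ(6)) = (2,6) ∈ E(G2) ✓
  (4,8) → (φ(4),φ(8)) = (2,8) ∈ E(G2) ✓
  (5,7) → (φ(5),φ(7)) = (3,4) ∈ E(G2) ✓
  (5,8) → (φ(5),φ(8)) = (3,8) ∈ E(G2) ✓
All 18 edges of G1 map to edges of G2, and |E(G1)| = |E(G2)| = 18, so φ is a bijection on edges as well as vertices. Hence G1 ≅ G2.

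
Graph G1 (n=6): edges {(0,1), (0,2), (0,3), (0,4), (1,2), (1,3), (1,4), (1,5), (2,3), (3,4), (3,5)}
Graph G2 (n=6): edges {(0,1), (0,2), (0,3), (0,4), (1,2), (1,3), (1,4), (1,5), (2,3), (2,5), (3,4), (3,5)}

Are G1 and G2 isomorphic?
No, not isomorphic

The graphs are NOT isomorphic.

Counting edges: G1 has 11 edge(s); G2 has 12 edge(s).
Edge count is an isomorphism invariant (a bijection on vertices induces a bijection on edges), so differing edge counts rule out isomorphism.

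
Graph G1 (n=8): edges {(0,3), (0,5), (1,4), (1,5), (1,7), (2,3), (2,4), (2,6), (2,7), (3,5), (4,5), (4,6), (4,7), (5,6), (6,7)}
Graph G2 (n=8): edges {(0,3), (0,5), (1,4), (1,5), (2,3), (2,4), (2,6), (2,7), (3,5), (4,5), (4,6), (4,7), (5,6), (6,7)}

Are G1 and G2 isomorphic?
No, not isomorphic

The graphs are NOT isomorphic.

Counting edges: G1 has 15 edge(s); G2 has 14 edge(s).
Edge count is an isomorphism invariant (a bijection on vertices induces a bijection on edges), so differing edge counts rule out isomorphism.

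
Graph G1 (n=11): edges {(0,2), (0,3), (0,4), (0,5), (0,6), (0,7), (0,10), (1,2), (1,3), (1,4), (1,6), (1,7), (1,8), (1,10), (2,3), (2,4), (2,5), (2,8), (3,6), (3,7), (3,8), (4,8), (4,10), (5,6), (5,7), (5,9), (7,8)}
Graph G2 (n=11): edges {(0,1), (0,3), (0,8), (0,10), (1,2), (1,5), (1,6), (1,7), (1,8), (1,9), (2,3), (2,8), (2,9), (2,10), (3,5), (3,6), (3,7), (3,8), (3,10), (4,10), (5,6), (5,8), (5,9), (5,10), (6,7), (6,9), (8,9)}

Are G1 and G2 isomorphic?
Yes, isomorphic

The graphs are isomorphic.
One valid mapping φ: V(G1) → V(G2): 0→3, 1→1, 2→5, 3→8, 4→6, 5→10, 6→0, 7→2, 8→9, 9→4, 10→7

Verify φ preserves adjacency — for each edge of G1, its image is an edge of G2:
  (0,2) → (φ(0),φ(2)) = (3,5) ∈ E(G2) ✓
  (0,3) → (φ(0),φ(3)) = (3,8) ∈ E(G2) ✓
  (0,4) → (φ(0),φ(4)) = (3,6) ∈ E(G2) ✓
  (0,5) → (φ(0),φ(5)) = (3,10) ∈ E(G2) ✓
  (0,6) → (φ(0),φ(6)) = (0,3) ∈ E(G2) ✓
  (0,7) → (φ(0),φ(7)) = (2,3) ∈ E(G2) ✓
  (0,10) → (φ(0),φ(10)) = (3,7) ∈ E(G2) ✓
  (1,2) → (φ(1),φ(2)) = (1,5) ∈ E(G2) ✓
  (1,3) → (φ(1),φ(3)) = (1,8) ∈ E(G2) ✓
  (1,4) → (φ(1),φ(4)) = (1,6) ∈ E(G2) ✓
  (1,6) → (φ(1),φ(6)) = (0,1) ∈ E(G2) ✓
  (1,7) → (φ(1),φ(7)) = (1,2) ∈ E(G2) ✓
  (1,8) → (φ(1),φ(8)) = (1,9) ∈ E(G2) ✓
  (1,10) → (φ(1),φ(10)) = (1,7) ∈ E(G2) ✓
  (2,3) → (φ(2),φ(3)) = (5,8) ∈ E(G2) ✓
  (2,4) → (φ(2),φ(4)) = (5,6) ∈ E(G2) ✓
  (2,5) → (φ(2),φ(5)) = (5,10) ∈ E(G2) ✓
  (2,8) → (φ(2),φ(8)) = (5,9) ∈ E(G2) ✓
  (3,6) → (φ(3),φ(6)) = (0,8) ∈ E(G2) ✓
  (3,7) → (φ(3),φ(7)) = (2,8) ∈ E(G2) ✓
  (3,8) → (φ(3),φ(8)) = (8,9) ∈ E(G2) ✓
  (4,8) → (φ(4),φ(8)) = (6,9) ∈ E(G2) ✓
  (4,10) → (φ(4),φ(10)) = (6,7) ∈ E(G2) ✓
  (5,6) → (φ(5),φ(6)) = (0,10) ∈ E(G2) ✓
  (5,7) → (φ(5),φ(7)) = (2,10) ∈ E(G2) ✓
  (5,9) → (φ(5),φ(9)) = (4,10) ∈ E(G2) ✓
  (7,8) → (φ(7),φ(8)) = (2,9) ∈ E(G2) ✓
All 27 edges of G1 map to edges of G2, and |E(G1)| = |E(G2)| = 27, so φ is a bijection on edges as well as vertices. Hence G1 ≅ G2.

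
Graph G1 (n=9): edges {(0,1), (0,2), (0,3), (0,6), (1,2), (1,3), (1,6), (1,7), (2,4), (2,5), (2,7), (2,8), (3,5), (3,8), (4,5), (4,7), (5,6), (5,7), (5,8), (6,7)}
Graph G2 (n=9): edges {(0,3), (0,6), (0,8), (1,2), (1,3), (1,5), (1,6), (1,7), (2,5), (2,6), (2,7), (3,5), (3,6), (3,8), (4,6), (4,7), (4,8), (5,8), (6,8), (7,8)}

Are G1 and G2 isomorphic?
Yes, isomorphic

The graphs are isomorphic.
One valid mapping φ: V(G1) → V(G2): 0→2, 1→1, 2→6, 3→7, 4→0, 5→8, 6→5, 7→3, 8→4

Verify φ preserves adjacency — for each edge of G1, its image is an edge of G2:
  (0,1) → (φ(0),φ(1)) = (1,2) ∈ E(G2) ✓
  (0,2) → (φ(0),φ(2)) = (2,6) ∈ E(G2) ✓
  (0,3) → (φ(0),φ(3)) = (2,7) ∈ E(G2) ✓
  (0,6) → (φ(0),φ(6)) = (2,5) ∈ E(G2) ✓
  (1,2) → (φ(1),φ(2)) = (1,6) ∈ E(G2) ✓
  (1,3) → (φ(1),φ(3)) = (1,7) ∈ E(G2) ✓
  (1,6) → (φ(1),φ(6)) = (1,5) ∈ E(G2) ✓
  (1,7) → (φ(1),φ(7)) = (1,3) ∈ E(G2) ✓
  (2,4) → (φ(2),φ(4)) = (0,6) ∈ E(G2) ✓
  (2,5) → (φ(2),φ(5)) = (6,8) ∈ E(G2) ✓
  (2,7) → (φ(2),φ(7)) = (3,6) ∈ E(G2) ✓
  (2,8) → (φ(2),φ(8)) = (4,6) ∈ E(G2) ✓
  (3,5) → (φ(3),φ(5)) = (7,8) ∈ E(G2) ✓
  (3,8) → (φ(3),φ(8)) = (4,7) ∈ E(G2) ✓
  (4,5) → (φ(4),φ(5)) = (0,8) ∈ E(G2) ✓
  (4,7) → (φ(4),φ(7)) = (0,3) ∈ E(G2) ✓
  (5,6) → (φ(5),φ(6)) = (5,8) ∈ E(G2) ✓
  (5,7) → (φ(5),φ(7)) = (3,8) ∈ E(G2) ✓
  (5,8) → (φ(5),φ(8)) = (4,8) ∈ E(G2) ✓
  (6,7) → (φ(6),φ(7)) = (3,5) ∈ E(G2) ✓
All 20 edges of G1 map to edges of G2, and |E(G1)| = |E(G2)| = 20, so φ is a bijection on edges as well as vertices. Hence G1 ≅ G2.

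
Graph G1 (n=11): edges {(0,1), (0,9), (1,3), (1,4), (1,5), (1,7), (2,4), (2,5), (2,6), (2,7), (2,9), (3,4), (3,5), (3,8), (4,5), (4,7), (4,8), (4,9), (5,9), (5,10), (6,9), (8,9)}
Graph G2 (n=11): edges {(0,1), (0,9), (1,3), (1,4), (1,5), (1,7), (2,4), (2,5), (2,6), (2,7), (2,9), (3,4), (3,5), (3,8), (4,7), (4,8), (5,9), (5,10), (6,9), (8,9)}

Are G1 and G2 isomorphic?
No, not isomorphic

The graphs are NOT isomorphic.

Counting edges: G1 has 22 edge(s); G2 has 20 edge(s).
Edge count is an isomorphism invariant (a bijection on vertices induces a bijection on edges), so differing edge counts rule out isomorphism.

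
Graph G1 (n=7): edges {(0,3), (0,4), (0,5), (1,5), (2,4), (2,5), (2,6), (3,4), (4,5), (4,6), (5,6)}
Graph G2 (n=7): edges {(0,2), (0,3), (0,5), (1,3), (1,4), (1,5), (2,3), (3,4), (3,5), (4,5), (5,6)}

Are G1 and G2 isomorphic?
Yes, isomorphic

The graphs are isomorphic.
One valid mapping φ: V(G1) → V(G2): 0→0, 1→6, 2→1, 3→2, 4→3, 5→5, 6→4

Verify φ preserves adjacency — for each edge of G1, its image is an edge of G2:
  (0,3) → (φ(0),φ(3)) = (0,2) ∈ E(G2) ✓
  (0,4) → (φ(0),φ(4)) = (0,3) ∈ E(G2) ✓
  (0,5) → (φ(0),φ(5)) = (0,5) ∈ E(G2) ✓
  (1,5) → (φ(1),φ(5)) = (5,6) ∈ E(G2) ✓
  (2,4) → (φ(2),φ(4)) = (1,3) ∈ E(G2) ✓
  (2,5) → (φ(2),φ(5)) = (1,5) ∈ E(G2) ✓
  (2,6) → (φ(2),φ(6)) = (1,4) ∈ E(G2) ✓
  (3,4) → (φ(3),φ(4)) = (2,3) ∈ E(G2) ✓
  (4,5) → (φ(4),φ(5)) = (3,5) ∈ E(G2) ✓
  (4,6) → (φ(4),φ(6)) = (3,4) ∈ E(G2) ✓
  (5,6) → (φ(5),φ(6)) = (4,5) ∈ E(G2) ✓
All 11 edges of G1 map to edges of G2, and |E(G1)| = |E(G2)| = 11, so φ is a bijection on edges as well as vertices. Hence G1 ≅ G2.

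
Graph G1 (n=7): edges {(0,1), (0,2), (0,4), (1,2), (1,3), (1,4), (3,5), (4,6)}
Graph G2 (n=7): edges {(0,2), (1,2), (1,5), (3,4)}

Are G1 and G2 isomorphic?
No, not isomorphic

The graphs are NOT isomorphic.

Connected components of G1: 1 component(s) with vertex sets [[0, 1, 2, 3, 4, 5, 6]], sizes [7].
Connected components of G2: 3 component(s) with vertex sets [[6], [3, 4], [0, 1, 2, 5]], sizes [1, 2, 4].
The number of connected components (and the multiset of component sizes) is an isomorphism invariant — an isomorphism maps each component of G1 bijectively onto a component of G2. Since G1 has 1 component(s) and G2 has 3, they cannot be isomorphic.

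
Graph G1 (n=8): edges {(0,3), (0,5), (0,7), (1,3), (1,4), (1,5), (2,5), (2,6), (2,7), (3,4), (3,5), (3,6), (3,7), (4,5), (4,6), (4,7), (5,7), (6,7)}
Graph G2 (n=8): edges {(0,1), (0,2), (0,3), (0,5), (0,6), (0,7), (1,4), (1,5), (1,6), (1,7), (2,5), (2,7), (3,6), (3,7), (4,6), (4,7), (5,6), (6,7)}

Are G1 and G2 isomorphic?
Yes, isomorphic

The graphs are isomorphic.
One valid mapping φ: V(G1) → V(G2): 0→3, 1→4, 2→2, 3→6, 4→1, 5→7, 6→5, 7→0

Verify φ preserves adjacency — for each edge of G1, its image is an edge of G2:
  (0,3) → (φ(0),φ(3)) = (3,6) ∈ E(G2) ✓
  (0,5) → (φ(0),φ(5)) = (3,7) ∈ E(G2) ✓
  (0,7) → (φ(0),φ(7)) = (0,3) ∈ E(G2) ✓
  (1,3) → (φ(1),φ(3)) = (4,6) ∈ E(G2) ✓
  (1,4) → (φ(1),φ(4)) = (1,4) ∈ E(G2) ✓
  (1,5) → (φ(1),φ(5)) = (4,7) ∈ E(G2) ✓
  (2,5) → (φ(2),φ(5)) = (2,7) ∈ E(G2) ✓
  (2,6) → (φ(2),φ(6)) = (2,5) ∈ E(G2) ✓
  (2,7) → (φ(2),φ(7)) = (0,2) ∈ E(G2) ✓
  (3,4) → (φ(3),φ(4)) = (1,6) ∈ E(G2) ✓
  (3,5) → (φ(3),φ(5)) = (6,7) ∈ E(G2) ✓
  (3,6) → (φ(3),φ(6)) = (5,6) ∈ E(G2) ✓
  (3,7) → (φ(3),φ(7)) = (0,6) ∈ E(G2) ✓
  (4,5) → (φ(4),φ(5)) = (1,7) ∈ E(G2) ✓
  (4,6) → (φ(4),φ(6)) = (1,5) ∈ E(G2) ✓
  (4,7) → (φ(4),φ(7)) = (0,1) ∈ E(G2) ✓
  (5,7) → (φ(5),φ(7)) = (0,7) ∈ E(G2) ✓
  (6,7) → (φ(6),φ(7)) = (0,5) ∈ E(G2) ✓
All 18 edges of G1 map to edges of G2, and |E(G1)| = |E(G2)| = 18, so φ is a bijection on edges as well as vertices. Hence G1 ≅ G2.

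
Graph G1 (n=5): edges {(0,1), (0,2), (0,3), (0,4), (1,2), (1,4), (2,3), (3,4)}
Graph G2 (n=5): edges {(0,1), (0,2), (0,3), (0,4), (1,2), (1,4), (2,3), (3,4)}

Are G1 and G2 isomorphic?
Yes, isomorphic

The graphs are isomorphic.
One valid mapping φ: V(G1) → V(G2): 0→0, 1→2, 2→3, 3→4, 4→1

Verify φ preserves adjacency — for each edge of G1, its image is an edge of G2:
  (0,1) → (φ(0),φ(1)) = (0,2) ∈ E(G2) ✓
  (0,2) → (φ(0),φ(2)) = (0,3) ∈ E(G2) ✓
  (0,3) → (φ(0),φ(3)) = (0,4) ∈ E(G2) ✓
  (0,4) → (φ(0),φ(4)) = (0,1) ∈ E(G2) ✓
  (1,2) → (φ(1),φ(2)) = (2,3) ∈ E(G2) ✓
  (1,4) → (φ(1),φ(4)) = (1,2) ∈ E(G2) ✓
  (2,3) → (φ(2),φ(3)) = (3,4) ∈ E(G2) ✓
  (3,4) → (φ(3),φ(4)) = (1,4) ∈ E(G2) ✓
All 8 edges of G1 map to edges of G2, and |E(G1)| = |E(G2)| = 8, so φ is a bijection on edges as well as vertices. Hence G1 ≅ G2.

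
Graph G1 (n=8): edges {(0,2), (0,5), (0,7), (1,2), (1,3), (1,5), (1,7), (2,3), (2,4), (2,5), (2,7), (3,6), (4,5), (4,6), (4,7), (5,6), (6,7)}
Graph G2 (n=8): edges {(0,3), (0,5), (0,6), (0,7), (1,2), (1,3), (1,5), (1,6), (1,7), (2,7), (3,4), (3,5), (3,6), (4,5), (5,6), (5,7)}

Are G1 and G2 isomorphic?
No, not isomorphic

The graphs are NOT isomorphic.

Counting triangles (3-cliques): G1 has 9, G2 has 11.
Triangle count is an isomorphism invariant, so differing triangle counts rule out isomorphism.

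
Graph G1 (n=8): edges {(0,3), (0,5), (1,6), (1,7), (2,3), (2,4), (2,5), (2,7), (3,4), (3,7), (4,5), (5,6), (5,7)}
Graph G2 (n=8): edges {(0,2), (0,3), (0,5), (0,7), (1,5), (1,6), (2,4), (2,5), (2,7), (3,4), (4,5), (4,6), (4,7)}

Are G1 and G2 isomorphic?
Yes, isomorphic

The graphs are isomorphic.
One valid mapping φ: V(G1) → V(G2): 0→3, 1→1, 2→2, 3→0, 4→7, 5→4, 6→6, 7→5

Verify φ preserves adjacency — for each edge of G1, its image is an edge of G2:
  (0,3) → (φ(0),φ(3)) = (0,3) ∈ E(G2) ✓
  (0,5) → (φ(0),φ(5)) = (3,4) ∈ E(G2) ✓
  (1,6) → (φ(1),φ(6)) = (1,6) ∈ E(G2) ✓
  (1,7) → (φ(1),φ(7)) = (1,5) ∈ E(G2) ✓
  (2,3) → (φ(2),φ(3)) = (0,2) ∈ E(G2) ✓
  (2,4) → (φ(2),φ(4)) = (2,7) ∈ E(G2) ✓
  (2,5) → (φ(2),φ(5)) = (2,4) ∈ E(G2) ✓
  (2,7) → (φ(2),φ(7)) = (2,5) ∈ E(G2) ✓
  (3,4) → (φ(3),φ(4)) = (0,7) ∈ E(G2) ✓
  (3,7) → (φ(3),φ(7)) = (0,5) ∈ E(G2) ✓
  (4,5) → (φ(4),φ(5)) = (4,7) ∈ E(G2) ✓
  (5,6) → (φ(5),φ(6)) = (4,6) ∈ E(G2) ✓
  (5,7) → (φ(5),φ(7)) = (4,5) ∈ E(G2) ✓
All 13 edges of G1 map to edges of G2, and |E(G1)| = |E(G2)| = 13, so φ is a bijection on edges as well as vertices. Hence G1 ≅ G2.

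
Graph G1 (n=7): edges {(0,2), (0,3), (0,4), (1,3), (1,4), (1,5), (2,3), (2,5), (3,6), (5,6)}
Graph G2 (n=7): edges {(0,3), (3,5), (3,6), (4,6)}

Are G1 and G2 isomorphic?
No, not isomorphic

The graphs are NOT isomorphic.

Connected components of G1: 1 component(s) with vertex sets [[0, 1, 2, 3, 4, 5, 6]], sizes [7].
Connected components of G2: 3 component(s) with vertex sets [[1], [2], [0, 3, 4, 5, 6]], sizes [1, 1, 5].
The number of connected components (and the multiset of component sizes) is an isomorphism invariant — an isomorphism maps each component of G1 bijectively onto a component of G2. Since G1 has 1 component(s) and G2 has 3, they cannot be isomorphic.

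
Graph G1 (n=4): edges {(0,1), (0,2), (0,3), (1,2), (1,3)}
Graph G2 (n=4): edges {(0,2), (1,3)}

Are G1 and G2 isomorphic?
No, not isomorphic

The graphs are NOT isomorphic.

Connected components of G1: 1 component(s) with vertex sets [[0, 1, 2, 3]], sizes [4].
Connected components of G2: 2 component(s) with vertex sets [[0, 2], [1, 3]], sizes [2, 2].
The number of connected components (and the multiset of component sizes) is an isomorphism invariant — an isomorphism maps each component of G1 bijectively onto a component of G2. Since G1 has 1 component(s) and G2 has 2, they cannot be isomorphic.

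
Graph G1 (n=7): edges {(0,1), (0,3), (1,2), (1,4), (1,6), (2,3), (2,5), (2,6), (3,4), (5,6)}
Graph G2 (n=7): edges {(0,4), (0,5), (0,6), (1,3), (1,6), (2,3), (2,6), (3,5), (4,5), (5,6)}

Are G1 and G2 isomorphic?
Yes, isomorphic

The graphs are isomorphic.
One valid mapping φ: V(G1) → V(G2): 0→1, 1→6, 2→5, 3→3, 4→2, 5→4, 6→0

Verify φ preserves adjacency — for each edge of G1, its image is an edge of G2:
  (0,1) → (φ(0),φ(1)) = (1,6) ∈ E(G2) ✓
  (0,3) → (φ(0),φ(3)) = (1,3) ∈ E(G2) ✓
  (1,2) → (φ(1),φ(2)) = (5,6) ∈ E(G2) ✓
  (1,4) → (φ(1),φ(4)) = (2,6) ∈ E(G2) ✓
  (1,6) → (φ(1),φ(6)) = (0,6) ∈ E(G2) ✓
  (2,3) → (φ(2),φ(3)) = (3,5) ∈ E(G2) ✓
  (2,5) → (φ(2),φ(5)) = (4,5) ∈ E(G2) ✓
  (2,6) → (φ(2),φ(6)) = (0,5) ∈ E(G2) ✓
  (3,4) → (φ(3),φ(4)) = (2,3) ∈ E(G2) ✓
  (5,6) → (φ(5),φ(6)) = (0,4) ∈ E(G2) ✓
All 10 edges of G1 map to edges of G2, and |E(G1)| = |E(G2)| = 10, so φ is a bijection on edges as well as vertices. Hence G1 ≅ G2.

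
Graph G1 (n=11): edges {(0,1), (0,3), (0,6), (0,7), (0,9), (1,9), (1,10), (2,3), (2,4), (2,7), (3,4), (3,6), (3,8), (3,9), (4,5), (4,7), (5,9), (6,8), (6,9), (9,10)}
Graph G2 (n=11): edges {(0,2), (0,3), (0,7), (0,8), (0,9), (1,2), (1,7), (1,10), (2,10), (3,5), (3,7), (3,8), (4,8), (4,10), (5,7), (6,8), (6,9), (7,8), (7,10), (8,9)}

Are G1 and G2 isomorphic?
Yes, isomorphic

The graphs are isomorphic.
One valid mapping φ: V(G1) → V(G2): 0→0, 1→9, 2→1, 3→7, 4→10, 5→4, 6→3, 7→2, 8→5, 9→8, 10→6

Verify φ preserves adjacency — for each edge of G1, its image is an edge of G2:
  (0,1) → (φ(0),φ(1)) = (0,9) ∈ E(G2) ✓
  (0,3) → (φ(0),φ(3)) = (0,7) ∈ E(G2) ✓
  (0,6) → (φ(0),φ(6)) = (0,3) ∈ E(G2) ✓
  (0,7) → (φ(0),φ(7)) = (0,2) ∈ E(G2) ✓
  (0,9) → (φ(0),φ(9)) = (0,8) ∈ E(G2) ✓
  (1,9) → (φ(1),φ(9)) = (8,9) ∈ E(G2) ✓
  (1,10) → (φ(1),φ(10)) = (6,9) ∈ E(G2) ✓
  (2,3) → (φ(2),φ(3)) = (1,7) ∈ E(G2) ✓
  (2,4) → (φ(2),φ(4)) = (1,10) ∈ E(G2) ✓
  (2,7) → (φ(2),φ(7)) = (1,2) ∈ E(G2) ✓
  (3,4) → (φ(3),φ(4)) = (7,10) ∈ E(G2) ✓
  (3,6) → (φ(3),φ(6)) = (3,7) ∈ E(G2) ✓
  (3,8) → (φ(3),φ(8)) = (5,7) ∈ E(G2) ✓
  (3,9) → (φ(3),φ(9)) = (7,8) ∈ E(G2) ✓
  (4,5) → (φ(4),φ(5)) = (4,10) ∈ E(G2) ✓
  (4,7) → (φ(4),φ(7)) = (2,10) ∈ E(G2) ✓
  (5,9) → (φ(5),φ(9)) = (4,8) ∈ E(G2) ✓
  (6,8) → (φ(6),φ(8)) = (3,5) ∈ E(G2) ✓
  (6,9) → (φ(6),φ(9)) = (3,8) ∈ E(G2) ✓
  (9,10) → (φ(9),φ(10)) = (6,8) ∈ E(G2) ✓
All 20 edges of G1 map to edges of G2, and |E(G1)| = |E(G2)| = 20, so φ is a bijection on edges as well as vertices. Hence G1 ≅ G2.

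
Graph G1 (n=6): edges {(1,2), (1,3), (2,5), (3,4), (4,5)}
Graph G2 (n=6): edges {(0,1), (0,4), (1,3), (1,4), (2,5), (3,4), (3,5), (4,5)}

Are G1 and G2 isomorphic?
No, not isomorphic

The graphs are NOT isomorphic.

Connected components of G1: 2 component(s) with vertex sets [[0], [1, 2, 3, 4, 5]], sizes [1, 5].
Connected components of G2: 1 component(s) with vertex sets [[0, 1, 2, 3, 4, 5]], sizes [6].
The number of connected components (and the multiset of component sizes) is an isomorphism invariant — an isomorphism maps each component of G1 bijectively onto a component of G2. Since G1 has 2 component(s) and G2 has 1, they cannot be isomorphic.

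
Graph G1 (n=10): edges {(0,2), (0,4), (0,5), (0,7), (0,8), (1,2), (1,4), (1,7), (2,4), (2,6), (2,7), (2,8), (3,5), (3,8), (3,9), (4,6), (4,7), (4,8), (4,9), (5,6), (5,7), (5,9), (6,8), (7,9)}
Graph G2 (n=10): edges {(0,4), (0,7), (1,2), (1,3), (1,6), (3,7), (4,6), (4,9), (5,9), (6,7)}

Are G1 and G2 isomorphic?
No, not isomorphic

The graphs are NOT isomorphic.

Connected components of G1: 1 component(s) with vertex sets [[0, 1, 2, 3, 4, 5, 6, 7, 8, 9]], sizes [10].
Connected components of G2: 2 component(s) with vertex sets [[8], [0, 1, 2, 3, 4, 5, 6, 7, 9]], sizes [1, 9].
The number of connected components (and the multiset of component sizes) is an isomorphism invariant — an isomorphism maps each component of G1 bijectively onto a component of G2. Since G1 has 1 component(s) and G2 has 2, they cannot be isomorphic.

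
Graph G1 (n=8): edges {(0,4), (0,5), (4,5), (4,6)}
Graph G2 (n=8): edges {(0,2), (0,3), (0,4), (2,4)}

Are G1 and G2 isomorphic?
Yes, isomorphic

The graphs are isomorphic.
One valid mapping φ: V(G1) → V(G2): 0→4, 1→1, 2→5, 3→7, 4→0, 5→2, 6→3, 7→6

Verify φ preserves adjacency — for each edge of G1, its image is an edge of G2:
  (0,4) → (φ(0),φ(4)) = (0,4) ∈ E(G2) ✓
  (0,5) → (φ(0),φ(5)) = (2,4) ∈ E(G2) ✓
  (4,5) → (φ(4),φ(5)) = (0,2) ∈ E(G2) ✓
  (4,6) → (φ(4),φ(6)) = (0,3) ∈ E(G2) ✓
All 4 edges of G1 map to edges of G2, and |E(G1)| = |E(G2)| = 4, so φ is a bijection on edges as well as vertices. Hence G1 ≅ G2.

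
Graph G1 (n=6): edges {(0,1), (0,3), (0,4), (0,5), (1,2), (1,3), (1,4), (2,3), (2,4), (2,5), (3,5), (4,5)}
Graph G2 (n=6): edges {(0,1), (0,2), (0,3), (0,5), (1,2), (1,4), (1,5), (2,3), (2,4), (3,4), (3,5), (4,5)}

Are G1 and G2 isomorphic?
Yes, isomorphic

The graphs are isomorphic.
One valid mapping φ: V(G1) → V(G2): 0→4, 1→1, 2→0, 3→5, 4→2, 5→3

Verify φ preserves adjacency — for each edge of G1, its image is an edge of G2:
  (0,1) → (φ(0),φ(1)) = (1,4) ∈ E(G2) ✓
  (0,3) → (φ(0),φ(3)) = (4,5) ∈ E(G2) ✓
  (0,4) → (φ(0),φ(4)) = (2,4) ∈ E(G2) ✓
  (0,5) → (φ(0),φ(5)) = (3,4) ∈ E(G2) ✓
  (1,2) → (φ(1),φ(2)) = (0,1) ∈ E(G2) ✓
  (1,3) → (φ(1),φ(3)) = (1,5) ∈ E(G2) ✓
  (1,4) → (φ(1),φ(4)) = (1,2) ∈ E(G2) ✓
  (2,3) → (φ(2),φ(3)) = (0,5) ∈ E(G2) ✓
  (2,4) → (φ(2),φ(4)) = (0,2) ∈ E(G2) ✓
  (2,5) → (φ(2),φ(5)) = (0,3) ∈ E(G2) ✓
  (3,5) → (φ(3),φ(5)) = (3,5) ∈ E(G2) ✓
  (4,5) → (φ(4),φ(5)) = (2,3) ∈ E(G2) ✓
All 12 edges of G1 map to edges of G2, and |E(G1)| = |E(G2)| = 12, so φ is a bijection on edges as well as vertices. Hence G1 ≅ G2.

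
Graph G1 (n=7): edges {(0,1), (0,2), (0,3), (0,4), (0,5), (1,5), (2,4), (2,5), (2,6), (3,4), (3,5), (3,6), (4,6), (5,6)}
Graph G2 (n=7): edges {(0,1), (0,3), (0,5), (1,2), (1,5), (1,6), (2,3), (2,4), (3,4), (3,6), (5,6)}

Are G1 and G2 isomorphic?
No, not isomorphic

The graphs are NOT isomorphic.

Counting triangles (3-cliques): G1 has 9, G2 has 3.
Triangle count is an isomorphism invariant, so differing triangle counts rule out isomorphism.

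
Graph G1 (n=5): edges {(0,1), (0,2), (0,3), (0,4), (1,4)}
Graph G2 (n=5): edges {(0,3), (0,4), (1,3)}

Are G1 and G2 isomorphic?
No, not isomorphic

The graphs are NOT isomorphic.

Counting triangles (3-cliques): G1 has 1, G2 has 0.
Triangle count is an isomorphism invariant, so differing triangle counts rule out isomorphism.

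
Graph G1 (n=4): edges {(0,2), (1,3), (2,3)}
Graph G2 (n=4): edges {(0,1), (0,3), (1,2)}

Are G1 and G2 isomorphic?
Yes, isomorphic

The graphs are isomorphic.
One valid mapping φ: V(G1) → V(G2): 0→3, 1→2, 2→0, 3→1

Verify φ preserves adjacency — for each edge of G1, its image is an edge of G2:
  (0,2) → (φ(0),φ(2)) = (0,3) ∈ E(G2) ✓
  (1,3) → (φ(1),φ(3)) = (1,2) ∈ E(G2) ✓
  (2,3) → (φ(2),φ(3)) = (0,1) ∈ E(G2) ✓
All 3 edges of G1 map to edges of G2, and |E(G1)| = |E(G2)| = 3, so φ is a bijection on edges as well as vertices. Hence G1 ≅ G2.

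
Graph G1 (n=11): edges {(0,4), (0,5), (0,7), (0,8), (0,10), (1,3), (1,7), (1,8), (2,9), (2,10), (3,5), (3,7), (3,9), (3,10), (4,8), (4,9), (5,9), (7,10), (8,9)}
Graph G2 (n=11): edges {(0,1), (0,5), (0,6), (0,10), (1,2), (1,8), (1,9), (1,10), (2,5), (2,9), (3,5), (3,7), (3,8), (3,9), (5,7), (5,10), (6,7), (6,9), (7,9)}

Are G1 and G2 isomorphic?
Yes, isomorphic

The graphs are isomorphic.
One valid mapping φ: V(G1) → V(G2): 0→5, 1→6, 2→8, 3→9, 4→10, 5→2, 6→4, 7→7, 8→0, 9→1, 10→3

Verify φ preserves adjacency — for each edge of G1, its image is an edge of G2:
  (0,4) → (φ(0),φ(4)) = (5,10) ∈ E(G2) ✓
  (0,5) → (φ(0),φ(5)) = (2,5) ∈ E(G2) ✓
  (0,7) → (φ(0),φ(7)) = (5,7) ∈ E(G2) ✓
  (0,8) → (φ(0),φ(8)) = (0,5) ∈ E(G2) ✓
  (0,10) → (φ(0),φ(10)) = (3,5) ∈ E(G2) ✓
  (1,3) → (φ(1),φ(3)) = (6,9) ∈ E(G2) ✓
  (1,7) → (φ(1),φ(7)) = (6,7) ∈ E(G2) ✓
  (1,8) → (φ(1),φ(8)) = (0,6) ∈ E(G2) ✓
  (2,9) → (φ(2),φ(9)) = (1,8) ∈ E(G2) ✓
  (2,10) → (φ(2),φ(10)) = (3,8) ∈ E(G2) ✓
  (3,5) → (φ(3),φ(5)) = (2,9) ∈ E(G2) ✓
  (3,7) → (φ(3),φ(7)) = (7,9) ∈ E(G2) ✓
  (3,9) → (φ(3),φ(9)) = (1,9) ∈ E(G2) ✓
  (3,10) → (φ(3),φ(10)) = (3,9) ∈ E(G2) ✓
  (4,8) → (φ(4),φ(8)) = (0,10) ∈ E(G2) ✓
  (4,9) → (φ(4),φ(9)) = (1,10) ∈ E(G2) ✓
  (5,9) → (φ(5),φ(9)) = (1,2) ∈ E(G2) ✓
  (7,10) → (φ(7),φ(10)) = (3,7) ∈ E(G2) ✓
  (8,9) → (φ(8),φ(9)) = (0,1) ∈ E(G2) ✓
All 19 edges of G1 map to edges of G2, and |E(G1)| = |E(G2)| = 19, so φ is a bijection on edges as well as vertices. Hence G1 ≅ G2.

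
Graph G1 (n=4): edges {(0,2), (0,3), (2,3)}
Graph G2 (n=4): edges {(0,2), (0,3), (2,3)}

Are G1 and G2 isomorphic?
Yes, isomorphic

The graphs are isomorphic.
One valid mapping φ: V(G1) → V(G2): 0→2, 1→1, 2→0, 3→3

Verify φ preserves adjacency — for each edge of G1, its image is an edge of G2:
  (0,2) → (φ(0),φ(2)) = (0,2) ∈ E(G2) ✓
  (0,3) → (φ(0),φ(3)) = (2,3) ∈ E(G2) ✓
  (2,3) → (φ(2),φ(3)) = (0,3) ∈ E(G2) ✓
All 3 edges of G1 map to edges of G2, and |E(G1)| = |E(G2)| = 3, so φ is a bijection on edges as well as vertices. Hence G1 ≅ G2.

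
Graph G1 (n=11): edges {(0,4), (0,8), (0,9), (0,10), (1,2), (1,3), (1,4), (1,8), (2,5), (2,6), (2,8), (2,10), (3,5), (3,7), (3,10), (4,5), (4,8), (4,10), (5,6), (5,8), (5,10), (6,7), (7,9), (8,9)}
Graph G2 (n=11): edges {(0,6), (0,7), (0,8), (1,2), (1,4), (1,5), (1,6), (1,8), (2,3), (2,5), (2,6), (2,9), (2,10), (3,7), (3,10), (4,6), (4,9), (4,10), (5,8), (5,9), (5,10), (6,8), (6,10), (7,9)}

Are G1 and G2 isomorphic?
Yes, isomorphic

The graphs are isomorphic.
One valid mapping φ: V(G1) → V(G2): 0→8, 1→4, 2→10, 3→9, 4→1, 5→2, 6→3, 7→7, 8→6, 9→0, 10→5

Verify φ preserves adjacency — for each edge of G1, its image is an edge of G2:
  (0,4) → (φ(0),φ(4)) = (1,8) ∈ E(G2) ✓
  (0,8) → (φ(0),φ(8)) = (6,8) ∈ E(G2) ✓
  (0,9) → (φ(0),φ(9)) = (0,8) ∈ E(G2) ✓
  (0,10) → (φ(0),φ(10)) = (5,8) ∈ E(G2) ✓
  (1,2) → (φ(1),φ(2)) = (4,10) ∈ E(G2) ✓
  (1,3) → (φ(1),φ(3)) = (4,9) ∈ E(G2) ✓
  (1,4) → (φ(1),φ(4)) = (1,4) ∈ E(G2) ✓
  (1,8) → (φ(1),φ(8)) = (4,6) ∈ E(G2) ✓
  (2,5) → (φ(2),φ(5)) = (2,10) ∈ E(G2) ✓
  (2,6) → (φ(2),φ(6)) = (3,10) ∈ E(G2) ✓
  (2,8) → (φ(2),φ(8)) = (6,10) ∈ E(G2) ✓
  (2,10) → (φ(2),φ(10)) = (5,10) ∈ E(G2) ✓
  (3,5) → (φ(3),φ(5)) = (2,9) ∈ E(G2) ✓
  (3,7) → (φ(3),φ(7)) = (7,9) ∈ E(G2) ✓
  (3,10) → (φ(3),φ(10)) = (5,9) ∈ E(G2) ✓
  (4,5) → (φ(4),φ(5)) = (1,2) ∈ E(G2) ✓
  (4,8) → (φ(4),φ(8)) = (1,6) ∈ E(G2) ✓
  (4,10) → (φ(4),φ(10)) = (1,5) ∈ E(G2) ✓
  (5,6) → (φ(5),φ(6)) = (2,3) ∈ E(G2) ✓
  (5,8) → (φ(5),φ(8)) = (2,6) ∈ E(G2) ✓
  (5,10) → (φ(5),φ(10)) = (2,5) ∈ E(G2) ✓
  (6,7) → (φ(6),φ(7)) = (3,7) ∈ E(G2) ✓
  (7,9) → (φ(7),φ(9)) = (0,7) ∈ E(G2) ✓
  (8,9) → (φ(8),φ(9)) = (0,6) ∈ E(G2) ✓
All 24 edges of G1 map to edges of G2, and |E(G1)| = |E(G2)| = 24, so φ is a bijection on edges as well as vertices. Hence G1 ≅ G2.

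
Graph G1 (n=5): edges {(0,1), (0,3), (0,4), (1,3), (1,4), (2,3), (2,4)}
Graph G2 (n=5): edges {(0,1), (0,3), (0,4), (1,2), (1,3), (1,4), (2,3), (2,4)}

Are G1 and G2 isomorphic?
No, not isomorphic

The graphs are NOT isomorphic.

Counting edges: G1 has 7 edge(s); G2 has 8 edge(s).
Edge count is an isomorphism invariant (a bijection on vertices induces a bijection on edges), so differing edge counts rule out isomorphism.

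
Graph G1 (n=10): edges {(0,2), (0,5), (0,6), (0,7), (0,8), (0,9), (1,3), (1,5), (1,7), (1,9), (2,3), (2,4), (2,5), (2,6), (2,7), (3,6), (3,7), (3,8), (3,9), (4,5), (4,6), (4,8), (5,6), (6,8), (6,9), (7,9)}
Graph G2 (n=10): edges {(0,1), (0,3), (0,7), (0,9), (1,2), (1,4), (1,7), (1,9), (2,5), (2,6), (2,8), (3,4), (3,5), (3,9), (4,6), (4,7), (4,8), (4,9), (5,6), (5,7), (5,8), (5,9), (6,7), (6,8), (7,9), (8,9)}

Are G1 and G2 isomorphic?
Yes, isomorphic

The graphs are isomorphic.
One valid mapping φ: V(G1) → V(G2): 0→4, 1→2, 2→7, 3→5, 4→0, 5→1, 6→9, 7→6, 8→3, 9→8

Verify φ preserves adjacency — for each edge of G1, its image is an edge of G2:
  (0,2) → (φ(0),φ(2)) = (4,7) ∈ E(G2) ✓
  (0,5) → (φ(0),φ(5)) = (1,4) ∈ E(G2) ✓
  (0,6) → (φ(0),φ(6)) = (4,9) ∈ E(G2) ✓
  (0,7) → (φ(0),φ(7)) = (4,6) ∈ E(G2) ✓
  (0,8) → (φ(0),φ(8)) = (3,4) ∈ E(G2) ✓
  (0,9) → (φ(0),φ(9)) = (4,8) ∈ E(G2) ✓
  (1,3) → (φ(1),φ(3)) = (2,5) ∈ E(G2) ✓
  (1,5) → (φ(1),φ(5)) = (1,2) ∈ E(G2) ✓
  (1,7) → (φ(1),φ(7)) = (2,6) ∈ E(G2) ✓
  (1,9) → (φ(1),φ(9)) = (2,8) ∈ E(G2) ✓
  (2,3) → (φ(2),φ(3)) = (5,7) ∈ E(G2) ✓
  (2,4) → (φ(2),φ(4)) = (0,7) ∈ E(G2) ✓
  (2,5) → (φ(2),φ(5)) = (1,7) ∈ E(G2) ✓
  (2,6) → (φ(2),φ(6)) = (7,9) ∈ E(G2) ✓
  (2,7) → (φ(2),φ(7)) = (6,7) ∈ E(G2) ✓
  (3,6) → (φ(3),φ(6)) = (5,9) ∈ E(G2) ✓
  (3,7) → (φ(3),φ(7)) = (5,6) ∈ E(G2) ✓
  (3,8) → (φ(3),φ(8)) = (3,5) ∈ E(G2) ✓
  (3,9) → (φ(3),φ(9)) = (5,8) ∈ E(G2) ✓
  (4,5) → (φ(4),φ(5)) = (0,1) ∈ E(G2) ✓
  (4,6) → (φ(4),φ(6)) = (0,9) ∈ E(G2) ✓
  (4,8) → (φ(4),φ(8)) = (0,3) ∈ E(G2) ✓
  (5,6) → (φ(5),φ(6)) = (1,9) ∈ E(G2) ✓
  (6,8) → (φ(6),φ(8)) = (3,9) ∈ E(G2) ✓
  (6,9) → (φ(6),φ(9)) = (8,9) ∈ E(G2) ✓
  (7,9) → (φ(7),φ(9)) = (6,8) ∈ E(G2) ✓
All 26 edges of G1 map to edges of G2, and |E(G1)| = |E(G2)| = 26, so φ is a bijection on edges as well as vertices. Hence G1 ≅ G2.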